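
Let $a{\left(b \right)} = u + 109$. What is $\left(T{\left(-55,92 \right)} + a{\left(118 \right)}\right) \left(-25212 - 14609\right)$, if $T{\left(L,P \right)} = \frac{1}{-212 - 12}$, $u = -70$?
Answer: $- \frac{347836435}{224} \approx -1.5528 \cdot 10^{6}$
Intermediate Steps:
$a{\left(b \right)} = 39$ ($a{\left(b \right)} = -70 + 109 = 39$)
$T{\left(L,P \right)} = - \frac{1}{224}$ ($T{\left(L,P \right)} = \frac{1}{-224} = - \frac{1}{224}$)
$\left(T{\left(-55,92 \right)} + a{\left(118 \right)}\right) \left(-25212 - 14609\right) = \left(- \frac{1}{224} + 39\right) \left(-25212 - 14609\right) = \frac{8735}{224} \left(-39821\right) = - \frac{347836435}{224}$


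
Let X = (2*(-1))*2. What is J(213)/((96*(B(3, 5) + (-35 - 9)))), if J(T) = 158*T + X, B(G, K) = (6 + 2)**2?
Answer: 3365/192 ≈ 17.526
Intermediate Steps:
X = -4 (X = -2*2 = -4)
B(G, K) = 64 (B(G, K) = 8**2 = 64)
J(T) = -4 + 158*T (J(T) = 158*T - 4 = -4 + 158*T)
J(213)/((96*(B(3, 5) + (-35 - 9)))) = (-4 + 158*213)/((96*(64 + (-35 - 9)))) = (-4 + 33654)/((96*(64 - 44))) = 33650/((96*20)) = 33650/1920 = 33650*(1/1920) = 3365/192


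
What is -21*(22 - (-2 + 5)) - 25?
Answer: -424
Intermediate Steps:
-21*(22 - (-2 + 5)) - 25 = -21*(22 - 1*3) - 25 = -21*(22 - 3) - 25 = -21*19 - 25 = -399 - 25 = -424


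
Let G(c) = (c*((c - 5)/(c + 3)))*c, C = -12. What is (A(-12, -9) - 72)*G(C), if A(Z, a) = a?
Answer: -22032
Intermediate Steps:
G(c) = c²*(-5 + c)/(3 + c) (G(c) = (c*((-5 + c)/(3 + c)))*c = (c*(-5 + c)/(3 + c))*c = c²*(-5 + c)/(3 + c))
(A(-12, -9) - 72)*G(C) = (-9 - 72)*((-12)²*(-5 - 12)/(3 - 12)) = -11664*(-17)/(-9) = -11664*(-1)*(-17)/9 = -81*272 = -22032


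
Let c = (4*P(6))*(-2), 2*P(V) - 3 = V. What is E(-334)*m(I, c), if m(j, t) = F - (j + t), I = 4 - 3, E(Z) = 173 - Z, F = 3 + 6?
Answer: 22308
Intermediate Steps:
F = 9
P(V) = 3/2 + V/2
I = 1
c = -36 (c = (4*(3/2 + (½)*6))*(-2) = (4*(3/2 + 3))*(-2) = (4*(9/2))*(-2) = 18*(-2) = -36)
m(j, t) = 9 - j - t (m(j, t) = 9 - (j + t) = 9 + (-j - t) = 9 - j - t)
E(-334)*m(I, c) = (173 - 1*(-334))*(9 - 1*1 - 1*(-36)) = (173 + 334)*(9 - 1 + 36) = 507*44 = 22308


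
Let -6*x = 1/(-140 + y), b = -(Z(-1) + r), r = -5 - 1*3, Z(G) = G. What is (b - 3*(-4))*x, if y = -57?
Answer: 7/394 ≈ 0.017767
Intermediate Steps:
r = -8 (r = -5 - 3 = -8)
b = 9 (b = -(-1 - 8) = -1*(-9) = 9)
x = 1/1182 (x = -1/(6*(-140 - 57)) = -1/6/(-197) = -1/6*(-1/197) = 1/1182 ≈ 0.00084602)
(b - 3*(-4))*x = (9 - 3*(-4))*(1/1182) = (9 + 12)*(1/1182) = 21*(1/1182) = 7/394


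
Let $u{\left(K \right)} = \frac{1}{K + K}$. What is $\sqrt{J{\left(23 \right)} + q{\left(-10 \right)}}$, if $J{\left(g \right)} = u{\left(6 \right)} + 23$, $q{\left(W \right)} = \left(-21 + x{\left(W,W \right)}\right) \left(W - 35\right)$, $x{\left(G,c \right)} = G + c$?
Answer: $\frac{\sqrt{67251}}{6} \approx 43.221$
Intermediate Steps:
$q{\left(W \right)} = \left(-35 + W\right) \left(-21 + 2 W\right)$ ($q{\left(W \right)} = \left(-21 + \left(W + W\right)\right) \left(W - 35\right) = \left(-21 + 2 W\right) \left(-35 + W\right) = \left(-35 + W\right) \left(-21 + 2 W\right)$)
$u{\left(K \right)} = \frac{1}{2 K}$
$J{\left(g \right)} = \frac{277}{12}$ ($J{\left(g \right)} = \frac{1}{2 \cdot 6} + 23 = \frac{1}{2} \cdot \frac{1}{6} + 23 = \frac{1}{12} + 23 = \frac{277}{12}$)
$\sqrt{J{\left(23 \right)} + q{\left(-10 \right)}} = \sqrt{\frac{277}{12} + \left(735 - -910 + 2 \left(-10\right)^{2}\right)} = \sqrt{\frac{277}{12} + \left(735 + 910 + 2 \cdot 100\right)} = \sqrt{\frac{277}{12} + \left(735 + 910 + 200\right)} = \sqrt{\frac{277}{12} + 1845} = \sqrt{\frac{22417}{12}} = \frac{\sqrt{67251}}{6}$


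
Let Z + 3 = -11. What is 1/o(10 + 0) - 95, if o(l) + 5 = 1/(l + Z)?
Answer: -1999/21 ≈ -95.190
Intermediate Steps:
Z = -14 (Z = -3 - 11 = -14)
o(l) = -5 + 1/(-14 + l) (o(l) = -5 + 1/(l - 14) = -5 + 1/(-14 + l))
1/o(10 + 0) - 95 = 1/((71 - 5*(10 + 0))/(-14 + (10 + 0))) - 95 = 1/((71 - 5*10)/(-14 + 10)) - 95 = 1/((71 - 50)/(-4)) - 95 = 1/(-¼*21) - 95 = 1/(-21/4) - 95 = -4/21 - 95 = -1999/21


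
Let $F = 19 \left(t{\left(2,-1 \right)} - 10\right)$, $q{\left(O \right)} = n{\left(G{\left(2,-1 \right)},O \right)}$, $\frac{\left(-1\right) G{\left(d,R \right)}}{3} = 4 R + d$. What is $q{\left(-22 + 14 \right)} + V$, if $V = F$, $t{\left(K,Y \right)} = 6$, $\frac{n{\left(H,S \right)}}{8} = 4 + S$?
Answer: $-108$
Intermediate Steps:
$G{\left(d,R \right)} = - 12 R - 3 d$ ($G{\left(d,R \right)} = - 3 \left(4 R + d\right) = - 3 \left(d + 4 R\right) = - 12 R - 3 d$)
$n{\left(H,S \right)} = 32 + 8 S$ ($n{\left(H,S \right)} = 8 \left(4 + S\right) = 32 + 8 S$)
$q{\left(O \right)} = 32 + 8 O$
$F = -76$ ($F = 19 \left(6 - 10\right) = 19 \left(-4\right) = -76$)
$V = -76$
$q{\left(-22 + 14 \right)} + V = \left(32 + 8 \left(-22 + 14\right)\right) - 76 = \left(32 + 8 \left(-8\right)\right) - 76 = \left(32 - 64\right) - 76 = -32 - 76 = -108$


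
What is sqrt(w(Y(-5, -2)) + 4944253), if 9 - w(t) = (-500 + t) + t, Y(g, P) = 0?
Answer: 3*sqrt(549418) ≈ 2223.7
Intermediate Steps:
w(t) = 509 - 2*t (w(t) = 9 - ((-500 + t) + t) = 9 - (-500 + 2*t) = 9 + (500 - 2*t) = 509 - 2*t)
sqrt(w(Y(-5, -2)) + 4944253) = sqrt((509 - 2*0) + 4944253) = sqrt((509 + 0) + 4944253) = sqrt(509 + 4944253) = sqrt(4944762) = 3*sqrt(549418)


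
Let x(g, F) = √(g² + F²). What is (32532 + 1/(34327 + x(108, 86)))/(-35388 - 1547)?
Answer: -7666646428127/8704278420303 + 2*√4765/43521392101515 ≈ -0.88079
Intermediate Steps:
x(g, F) = √(F² + g²)
(32532 + 1/(34327 + x(108, 86)))/(-35388 - 1547) = (32532 + 1/(34327 + √(86² + 108²)))/(-35388 - 1547) = (32532 + 1/(34327 + √(7396 + 11664)))/(-36935) = (32532 + 1/(34327 + √19060))*(-1/36935) = (32532 + 1/(34327 + 2*√4765))*(-1/36935) = -32532/36935 - 1/(36935*(34327 + 2*√4765))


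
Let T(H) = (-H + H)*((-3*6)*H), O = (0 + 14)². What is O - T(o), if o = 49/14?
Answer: 196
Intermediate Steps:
o = 7/2 (o = 49*(1/14) = 7/2 ≈ 3.5000)
O = 196 (O = 14² = 196)
T(H) = 0 (T(H) = 0*(-18*H) = 0)
O - T(o) = 196 - 1*0 = 196 + 0 = 196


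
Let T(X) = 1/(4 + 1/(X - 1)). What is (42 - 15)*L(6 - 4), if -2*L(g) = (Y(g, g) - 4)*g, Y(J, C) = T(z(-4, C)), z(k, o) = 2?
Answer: 513/5 ≈ 102.60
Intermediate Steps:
T(X) = 1/(4 + 1/(-1 + X))
Y(J, C) = ⅕ (Y(J, C) = (-1 + 2)/(-3 + 4*2) = 1/(-3 + 8) = 1/5 = (⅕)*1 = ⅕)
L(g) = 19*g/10 (L(g) = -(⅕ - 4)*g/2 = -(-19)*g/10 = 19*g/10)
(42 - 15)*L(6 - 4) = (42 - 15)*(19*(6 - 4)/10) = 27*((19/10)*2) = 27*(19/5) = 513/5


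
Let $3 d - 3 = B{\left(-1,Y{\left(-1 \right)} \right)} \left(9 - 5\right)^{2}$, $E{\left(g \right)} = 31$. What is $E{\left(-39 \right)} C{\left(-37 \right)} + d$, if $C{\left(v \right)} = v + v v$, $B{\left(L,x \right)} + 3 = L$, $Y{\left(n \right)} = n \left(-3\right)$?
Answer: $\frac{123815}{3} \approx 41272.0$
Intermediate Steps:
$Y{\left(n \right)} = - 3 n$
$B{\left(L,x \right)} = -3 + L$
$C{\left(v \right)} = v + v^{2}$
$d = - \frac{61}{3}$ ($d = 1 + \frac{\left(-3 - 1\right) \left(9 - 5\right)^{2}}{3} = 1 + \frac{\left(-4\right) 4^{2}}{3} = 1 + \frac{\left(-4\right) 16}{3} = 1 + \frac{1}{3} \left(-64\right) = 1 - \frac{64}{3} = - \frac{61}{3} \approx -20.333$)
$E{\left(-39 \right)} C{\left(-37 \right)} + d = 31 \left(- 37 \left(1 - 37\right)\right) - \frac{61}{3} = 31 \left(\left(-37\right) \left(-36\right)\right) - \frac{61}{3} = 31 \cdot 1332 - \frac{61}{3} = 41292 - \frac{61}{3} = \frac{123815}{3}$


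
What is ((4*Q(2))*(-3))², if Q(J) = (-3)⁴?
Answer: 944784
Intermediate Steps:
Q(J) = 81
((4*Q(2))*(-3))² = ((4*81)*(-3))² = (324*(-3))² = (-972)² = 944784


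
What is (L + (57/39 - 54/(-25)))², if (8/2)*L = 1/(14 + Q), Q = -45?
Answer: 21206058129/1624090000 ≈ 13.057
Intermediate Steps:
L = -1/124 (L = 1/(4*(14 - 45)) = (¼)/(-31) = (¼)*(-1/31) = -1/124 ≈ -0.0080645)
(L + (57/39 - 54/(-25)))² = (-1/124 + (57/39 - 54/(-25)))² = (-1/124 + (57*(1/39) - 54*(-1/25)))² = (-1/124 + (19/13 + 54/25))² = (-1/124 + 1177/325)² = (145623/40300)² = 21206058129/1624090000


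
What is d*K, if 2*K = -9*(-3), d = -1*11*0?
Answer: 0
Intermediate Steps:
d = 0 (d = -11*0 = 0)
K = 27/2 (K = (-9*(-3))/2 = (1/2)*27 = 27/2 ≈ 13.500)
d*K = 0*(27/2) = 0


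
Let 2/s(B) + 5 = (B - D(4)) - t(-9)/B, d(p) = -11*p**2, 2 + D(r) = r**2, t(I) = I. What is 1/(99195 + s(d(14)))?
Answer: 4689309/465156001943 ≈ 1.0081e-5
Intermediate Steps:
D(r) = -2 + r**2
s(B) = 2/(-19 + B + 9/B) (s(B) = 2/(-5 + ((B - (-2 + 4**2)) - (-9)/B)) = 2/(-5 + ((B - (-2 + 16)) + 9/B)) = 2/(-5 + ((B - 1*14) + 9/B)) = 2/(-5 + ((B - 14) + 9/B)) = 2/(-5 + ((-14 + B) + 9/B)) = 2/(-5 + (-14 + B + 9/B)) = 2/(-19 + B + 9/B))
1/(99195 + s(d(14))) = 1/(99195 + 2*(-11*14**2)/(9 + (-11*14**2)**2 - (-209)*14**2)) = 1/(99195 + 2*(-11*196)/(9 + (-11*196)**2 - (-209)*196)) = 1/(99195 + 2*(-2156)/(9 + (-2156)**2 - 19*(-2156))) = 1/(99195 + 2*(-2156)/(9 + 4648336 + 40964)) = 1/(99195 + 2*(-2156)/4689309) = 1/(99195 + 2*(-2156)*(1/4689309)) = 1/(99195 - 4312/4689309) = 1/(465156001943/4689309) = 4689309/465156001943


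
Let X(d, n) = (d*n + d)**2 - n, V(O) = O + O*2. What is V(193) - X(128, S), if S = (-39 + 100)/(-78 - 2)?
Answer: -138369/400 ≈ -345.92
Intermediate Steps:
V(O) = 3*O (V(O) = O + 2*O = 3*O)
S = -61/80 (S = 61/(-80) = 61*(-1/80) = -61/80 ≈ -0.76250)
X(d, n) = (d + d*n)**2 - n
V(193) - X(128, S) = 3*193 - (-1*(-61/80) + 128**2*(1 - 61/80)**2) = 579 - (61/80 + 16384*(19/80)**2) = 579 - (61/80 + 16384*(361/6400)) = 579 - (61/80 + 23104/25) = 579 - 1*369969/400 = 579 - 369969/400 = -138369/400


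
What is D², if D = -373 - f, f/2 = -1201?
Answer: 4116841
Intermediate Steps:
f = -2402 (f = 2*(-1201) = -2402)
D = 2029 (D = -373 - 1*(-2402) = -373 + 2402 = 2029)
D² = 2029² = 4116841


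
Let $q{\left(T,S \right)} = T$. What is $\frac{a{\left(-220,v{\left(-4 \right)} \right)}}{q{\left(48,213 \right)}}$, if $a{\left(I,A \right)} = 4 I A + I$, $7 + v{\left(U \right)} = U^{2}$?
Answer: $- \frac{2035}{12} \approx -169.58$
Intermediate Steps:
$v{\left(U \right)} = -7 + U^{2}$
$a{\left(I,A \right)} = I + 4 A I$ ($a{\left(I,A \right)} = 4 A I + I = I + 4 A I$)
$\frac{a{\left(-220,v{\left(-4 \right)} \right)}}{q{\left(48,213 \right)}} = \frac{\left(-220\right) \left(1 + 4 \left(-7 + \left(-4\right)^{2}\right)\right)}{48} = - 220 \left(1 + 4 \left(-7 + 16\right)\right) \frac{1}{48} = - 220 \left(1 + 4 \cdot 9\right) \frac{1}{48} = - 220 \left(1 + 36\right) \frac{1}{48} = \left(-220\right) 37 \cdot \frac{1}{48} = \left(-8140\right) \frac{1}{48} = - \frac{2035}{12}$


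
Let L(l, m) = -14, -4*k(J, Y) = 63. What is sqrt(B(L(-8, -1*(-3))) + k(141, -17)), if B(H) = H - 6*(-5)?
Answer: 1/2 ≈ 0.50000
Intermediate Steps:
k(J, Y) = -63/4 (k(J, Y) = -1/4*63 = -63/4)
B(H) = 30 + H (B(H) = H + 30 = 30 + H)
sqrt(B(L(-8, -1*(-3))) + k(141, -17)) = sqrt((30 - 14) - 63/4) = sqrt(16 - 63/4) = sqrt(1/4) = 1/2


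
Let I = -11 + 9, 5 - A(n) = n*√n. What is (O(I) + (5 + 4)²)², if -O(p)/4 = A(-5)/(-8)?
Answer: 6941 + 835*I*√5/2 ≈ 6941.0 + 933.56*I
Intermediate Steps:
A(n) = 5 - n^(3/2) (A(n) = 5 - n*√n = 5 - n^(3/2))
I = -2
O(p) = 5/2 + 5*I*√5/2 (O(p) = -4*(5 - (-5)^(3/2))/(-8) = -4*(5 - (-5)*I*√5)*(-1)/8 = -4*(5 + 5*I*√5)*(-1)/8 = -4*(-5/8 - 5*I*√5/8) = 5/2 + 5*I*√5/2)
(O(I) + (5 + 4)²)² = ((5/2 + 5*I*√5/2) + (5 + 4)²)² = ((5/2 + 5*I*√5/2) + 9²)² = ((5/2 + 5*I*√5/2) + 81)² = (167/2 + 5*I*√5/2)²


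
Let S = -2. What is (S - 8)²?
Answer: 100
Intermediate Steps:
(S - 8)² = (-2 - 8)² = (-10)² = 100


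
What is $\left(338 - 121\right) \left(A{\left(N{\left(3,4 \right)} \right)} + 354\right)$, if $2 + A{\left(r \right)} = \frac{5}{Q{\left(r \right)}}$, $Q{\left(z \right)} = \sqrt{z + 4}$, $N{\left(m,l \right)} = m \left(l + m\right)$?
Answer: $76601$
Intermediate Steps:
$Q{\left(z \right)} = \sqrt{4 + z}$
$A{\left(r \right)} = -2 + \frac{5}{\sqrt{4 + r}}$
$\left(338 - 121\right) \left(A{\left(N{\left(3,4 \right)} \right)} + 354\right) = \left(338 - 121\right) \left(\left(-2 + \frac{5}{\sqrt{4 + 3 \left(4 + 3\right)}}\right) + 354\right) = 217 \left(\left(-2 + \frac{5}{\sqrt{4 + 3 \cdot 7}}\right) + 354\right) = 217 \left(\left(-2 + \frac{5}{\sqrt{4 + 21}}\right) + 354\right) = 217 \left(\left(-2 + \frac{5}{5}\right) + 354\right) = 217 \left(\left(-2 + 5 \cdot \frac{1}{5}\right) + 354\right) = 217 \left(\left(-2 + 1\right) + 354\right) = 217 \left(-1 + 354\right) = 217 \cdot 353 = 76601$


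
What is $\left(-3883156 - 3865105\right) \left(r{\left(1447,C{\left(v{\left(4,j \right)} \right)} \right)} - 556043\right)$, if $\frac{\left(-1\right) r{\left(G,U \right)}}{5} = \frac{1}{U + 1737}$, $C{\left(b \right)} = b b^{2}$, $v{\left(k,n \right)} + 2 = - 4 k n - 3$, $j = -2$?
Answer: $\frac{18457041199347593}{4284} \approx 4.3084 \cdot 10^{12}$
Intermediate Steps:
$v{\left(k,n \right)} = -5 - 4 k n$ ($v{\left(k,n \right)} = -2 + \left(- 4 k n - 3\right) = -2 - \left(3 + 4 k n\right) = -5 - 4 k n$)
$C{\left(b \right)} = b^{3}$
$r{\left(G,U \right)} = - \frac{5}{1737 + U}$ ($r{\left(G,U \right)} = - \frac{5}{U + 1737} = - \frac{5}{1737 + U}$)
$\left(-3883156 - 3865105\right) \left(r{\left(1447,C{\left(v{\left(4,j \right)} \right)} \right)} - 556043\right) = \left(-3883156 - 3865105\right) \left(- \frac{5}{1737 + \left(-5 - 16 \left(-2\right)\right)^{3}} - 556043\right) = - 7748261 \left(- \frac{5}{1737 + \left(-5 + 32\right)^{3}} - 556043\right) = - 7748261 \left(- \frac{5}{1737 + 27^{3}} - 556043\right) = - 7748261 \left(- \frac{5}{1737 + 19683} - 556043\right) = - 7748261 \left(- \frac{5}{21420} - 556043\right) = - 7748261 \left(\left(-5\right) \frac{1}{21420} - 556043\right) = - 7748261 \left(- \frac{1}{4284} - 556043\right) = \left(-7748261\right) \left(- \frac{2382088213}{4284}\right) = \frac{18457041199347593}{4284}$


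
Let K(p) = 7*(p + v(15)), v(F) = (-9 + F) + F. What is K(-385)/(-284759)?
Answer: 2548/284759 ≈ 0.0089479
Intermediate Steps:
v(F) = -9 + 2*F
K(p) = 147 + 7*p (K(p) = 7*(p + (-9 + 2*15)) = 7*(p + (-9 + 30)) = 7*(p + 21) = 7*(21 + p) = 147 + 7*p)
K(-385)/(-284759) = (147 + 7*(-385))/(-284759) = (147 - 2695)*(-1/284759) = -2548*(-1/284759) = 2548/284759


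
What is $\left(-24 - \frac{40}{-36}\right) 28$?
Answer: $- \frac{5768}{9} \approx -640.89$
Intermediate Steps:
$\left(-24 - \frac{40}{-36}\right) 28 = \left(-24 - - \frac{10}{9}\right) 28 = \left(-24 + \frac{10}{9}\right) 28 = \left(- \frac{206}{9}\right) 28 = - \frac{5768}{9}$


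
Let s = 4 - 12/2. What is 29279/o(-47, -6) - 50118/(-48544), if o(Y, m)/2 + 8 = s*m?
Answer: 88857545/24272 ≈ 3660.9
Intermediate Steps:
s = -2 (s = 4 - 12/2 = 4 - 6*1 = 4 - 6 = -2)
o(Y, m) = -16 - 4*m (o(Y, m) = -16 + 2*(-2*m) = -16 - 4*m)
29279/o(-47, -6) - 50118/(-48544) = 29279/(-16 - 4*(-6)) - 50118/(-48544) = 29279/(-16 + 24) - 50118*(-1/48544) = 29279/8 + 25059/24272 = 88857545/24272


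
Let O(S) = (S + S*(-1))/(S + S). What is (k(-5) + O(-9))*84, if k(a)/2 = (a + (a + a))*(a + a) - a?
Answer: 26040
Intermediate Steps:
O(S) = 0 (O(S) = (S - S)/((2*S)) = 0*(1/(2*S)) = 0)
k(a) = -2*a + 12*a² (k(a) = 2*((a + (a + a))*(a + a) - a) = 2*((a + 2*a)*(2*a) - a) = 2*((3*a)*(2*a) - a) = 2*(6*a² - a) = 2*(-a + 6*a²) = -2*a + 12*a²)
(k(-5) + O(-9))*84 = (2*(-5)*(-1 + 6*(-5)) + 0)*84 = (2*(-5)*(-1 - 30) + 0)*84 = (2*(-5)*(-31) + 0)*84 = (310 + 0)*84 = 310*84 = 26040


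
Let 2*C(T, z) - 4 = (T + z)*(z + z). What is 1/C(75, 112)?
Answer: 1/20946 ≈ 4.7742e-5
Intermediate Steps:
C(T, z) = 2 + z*(T + z) (C(T, z) = 2 + ((T + z)*(z + z))/2 = 2 + ((T + z)*(2*z))/2 = 2 + (2*z*(T + z))/2 = 2 + z*(T + z))
1/C(75, 112) = 1/(2 + 112² + 75*112) = 1/(2 + 12544 + 8400) = 1/20946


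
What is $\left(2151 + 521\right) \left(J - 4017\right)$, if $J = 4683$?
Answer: $1779552$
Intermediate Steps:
$\left(2151 + 521\right) \left(J - 4017\right) = \left(2151 + 521\right) \left(4683 - 4017\right) = 2672 \cdot 666 = 1779552$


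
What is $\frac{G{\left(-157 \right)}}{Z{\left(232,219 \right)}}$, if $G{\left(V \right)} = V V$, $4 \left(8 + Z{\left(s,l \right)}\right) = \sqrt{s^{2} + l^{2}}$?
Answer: $\frac{3155072}{100761} + \frac{98596 \sqrt{101785}}{100761} \approx 343.5$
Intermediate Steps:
$Z{\left(s,l \right)} = -8 + \frac{\sqrt{l^{2} + s^{2}}}{4}$ ($Z{\left(s,l \right)} = -8 + \frac{\sqrt{s^{2} + l^{2}}}{4} = -8 + \frac{\sqrt{l^{2} + s^{2}}}{4}$)
$G{\left(V \right)} = V^{2}$
$\frac{G{\left(-157 \right)}}{Z{\left(232,219 \right)}} = \frac{\left(-157\right)^{2}}{-8 + \frac{\sqrt{219^{2} + 232^{2}}}{4}} = \frac{24649}{-8 + \frac{\sqrt{47961 + 53824}}{4}} = \frac{24649}{-8 + \frac{\sqrt{101785}}{4}}$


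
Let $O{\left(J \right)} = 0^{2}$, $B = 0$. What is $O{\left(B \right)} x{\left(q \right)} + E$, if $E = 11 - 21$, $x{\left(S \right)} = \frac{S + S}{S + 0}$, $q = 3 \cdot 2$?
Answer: $-10$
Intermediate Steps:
$q = 6$
$O{\left(J \right)} = 0$
$x{\left(S \right)} = 2$ ($x{\left(S \right)} = \frac{2 S}{S} = 2$)
$E = -10$
$O{\left(B \right)} x{\left(q \right)} + E = 0 \cdot 2 - 10 = 0 - 10 = -10$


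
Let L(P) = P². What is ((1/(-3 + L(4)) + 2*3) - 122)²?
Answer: 2271049/169 ≈ 13438.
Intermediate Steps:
((1/(-3 + L(4)) + 2*3) - 122)² = ((1/(-3 + 4²) + 2*3) - 122)² = ((1/(-3 + 16) + 6) - 122)² = ((1/13 + 6) - 122)² = (79/13 - 122)² = (-1507/13)² = 2271049/169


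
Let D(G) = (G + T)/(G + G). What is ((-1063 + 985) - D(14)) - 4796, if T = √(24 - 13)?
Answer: -9749/2 - √11/28 ≈ -4874.6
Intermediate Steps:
T = √11 ≈ 3.3166
D(G) = (G + √11)/(2*G) (D(G) = (G + √11)/(G + G) = (G + √11)/((2*G)) = (G + √11)*(1/(2*G)) = (G + √11)/(2*G))
((-1063 + 985) - D(14)) - 4796 = ((-1063 + 985) - (14 + √11)/(2*14)) - 4796 = (-78 - (14 + √11)/(2*14)) - 4796 = (-78 - (½ + √11/28)) - 4796 = (-78 + (-½ - √11/28)) - 4796 = (-157/2 - √11/28) - 4796 = -9749/2 - √11/28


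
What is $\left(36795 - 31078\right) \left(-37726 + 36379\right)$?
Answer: $-7700799$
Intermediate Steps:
$\left(36795 - 31078\right) \left(-37726 + 36379\right) = 5717 \left(-1347\right) = -7700799$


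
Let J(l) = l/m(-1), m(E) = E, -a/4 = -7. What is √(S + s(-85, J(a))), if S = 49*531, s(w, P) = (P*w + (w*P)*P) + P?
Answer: 7*I*√781 ≈ 195.62*I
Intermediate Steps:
a = 28 (a = -4*(-7) = 28)
J(l) = -l (J(l) = l/(-1) = l*(-1) = -l)
s(w, P) = P + P*w + w*P² (s(w, P) = (P*w + (P*w)*P) + P = (P*w + w*P²) + P = P + P*w + w*P²)
S = 26019
√(S + s(-85, J(a))) = √(26019 + (-1*28)*(1 - 85 - 1*28*(-85))) = √(26019 - 28*(1 - 85 - 28*(-85))) = √(26019 - 28*(1 - 85 + 2380)) = √(26019 - 28*2296) = √(26019 - 64288) = √(-38269) = 7*I*√781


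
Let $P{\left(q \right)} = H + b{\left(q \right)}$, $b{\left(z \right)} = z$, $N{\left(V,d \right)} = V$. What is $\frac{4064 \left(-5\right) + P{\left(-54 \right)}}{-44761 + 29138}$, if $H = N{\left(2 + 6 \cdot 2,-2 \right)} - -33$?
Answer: $\frac{20327}{15623} \approx 1.3011$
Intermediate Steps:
$H = 47$ ($H = \left(2 + 6 \cdot 2\right) - -33 = \left(2 + 12\right) + 33 = 14 + 33 = 47$)
$P{\left(q \right)} = 47 + q$
$\frac{4064 \left(-5\right) + P{\left(-54 \right)}}{-44761 + 29138} = \frac{4064 \left(-5\right) + \left(47 - 54\right)}{-44761 + 29138} = \frac{-20320 - 7}{-15623} = \left(-20327\right) \left(- \frac{1}{15623}\right) = \frac{20327}{15623}$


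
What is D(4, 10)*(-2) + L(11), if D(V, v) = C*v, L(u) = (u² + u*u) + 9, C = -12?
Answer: 491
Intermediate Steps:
L(u) = 9 + 2*u² (L(u) = (u² + u²) + 9 = 2*u² + 9 = 9 + 2*u²)
D(V, v) = -12*v
D(4, 10)*(-2) + L(11) = -12*10*(-2) + (9 + 2*11²) = -120*(-2) + (9 + 2*121) = 240 + (9 + 242) = 240 + 251 = 491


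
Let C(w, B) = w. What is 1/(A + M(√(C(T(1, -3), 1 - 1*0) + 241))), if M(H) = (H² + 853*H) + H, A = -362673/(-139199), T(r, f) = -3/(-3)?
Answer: -4739563226369/3418661387157103111 + 182021540879794*√2/3418661387157103111 ≈ 7.3911e-5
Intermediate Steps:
T(r, f) = 1 (T(r, f) = -3*(-⅓) = 1)
A = 362673/139199 (A = -362673*(-1/139199) = 362673/139199 ≈ 2.6054)
M(H) = H² + 854*H
1/(A + M(√(C(T(1, -3), 1 - 1*0) + 241))) = 1/(362673/139199 + √(1 + 241)*(854 + √(1 + 241))) = 1/(362673/139199 + √242*(854 + √242)) = 1/(362673/139199 + (11*√2)*(854 + 11*√2)) = 1/(362673/139199 + 11*√2*(854 + 11*√2))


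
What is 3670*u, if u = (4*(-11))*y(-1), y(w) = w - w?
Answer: 0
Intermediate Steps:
y(w) = 0
u = 0 (u = (4*(-11))*0 = -44*0 = 0)
3670*u = 3670*0 = 0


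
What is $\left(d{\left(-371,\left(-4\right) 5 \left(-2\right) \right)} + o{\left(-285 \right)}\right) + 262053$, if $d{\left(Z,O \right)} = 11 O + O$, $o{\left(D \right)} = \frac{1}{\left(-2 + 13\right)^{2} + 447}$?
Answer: $\frac{149118745}{568} \approx 2.6253 \cdot 10^{5}$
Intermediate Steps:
$o{\left(D \right)} = \frac{1}{568}$ ($o{\left(D \right)} = \frac{1}{11^{2} + 447} = \frac{1}{121 + 447} = \frac{1}{568}$)
$d{\left(Z,O \right)} = 12 O$
$\left(d{\left(-371,\left(-4\right) 5 \left(-2\right) \right)} + o{\left(-285 \right)}\right) + 262053 = \left(12 \left(-4\right) 5 \left(-2\right) + \frac{1}{568}\right) + 262053 = \left(12 \left(\left(-20\right) \left(-2\right)\right) + \frac{1}{568}\right) + 262053 = \left(12 \cdot 40 + \frac{1}{568}\right) + 262053 = \left(480 + \frac{1}{568}\right) + 262053 = \frac{272641}{568} + 262053 = \frac{149118745}{568}$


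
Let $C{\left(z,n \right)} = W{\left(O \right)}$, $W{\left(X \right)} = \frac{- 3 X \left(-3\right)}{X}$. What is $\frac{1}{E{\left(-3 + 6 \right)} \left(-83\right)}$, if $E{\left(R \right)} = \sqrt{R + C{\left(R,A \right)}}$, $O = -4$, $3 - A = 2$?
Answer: $- \frac{\sqrt{3}}{498} \approx -0.003478$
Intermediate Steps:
$A = 1$ ($A = 3 - 2 = 1$)
$W{\left(X \right)} = 9$ ($W{\left(X \right)} = \frac{9 X}{X} = 9$)
$C{\left(z,n \right)} = 9$
$E{\left(R \right)} = \sqrt{9 + R}$ ($E{\left(R \right)} = \sqrt{R + 9} = \sqrt{9 + R}$)
$\frac{1}{E{\left(-3 + 6 \right)} \left(-83\right)} = \frac{1}{\sqrt{9 + \left(-3 + 6\right)} \left(-83\right)} = \frac{1}{\sqrt{9 + 3} \left(-83\right)} = \frac{1}{\sqrt{12} \left(-83\right)} = \frac{1}{2 \sqrt{3} \left(-83\right)} = \frac{1}{\left(-166\right) \sqrt{3}} = - \frac{\sqrt{3}}{498}$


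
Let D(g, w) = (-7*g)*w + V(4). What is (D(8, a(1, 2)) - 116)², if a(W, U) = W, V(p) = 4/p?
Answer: 29241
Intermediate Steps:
D(g, w) = 1 - 7*g*w (D(g, w) = (-7*g)*w + 4/4 = -7*g*w + 4*(¼) = -7*g*w + 1 = 1 - 7*g*w)
(D(8, a(1, 2)) - 116)² = ((1 - 7*8*1) - 116)² = ((1 - 56) - 116)² = (-55 - 116)² = (-171)² = 29241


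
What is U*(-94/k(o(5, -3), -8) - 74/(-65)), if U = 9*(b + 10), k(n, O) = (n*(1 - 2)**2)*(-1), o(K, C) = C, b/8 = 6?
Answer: -1024512/65 ≈ -15762.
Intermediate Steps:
b = 48 (b = 8*6 = 48)
k(n, O) = -n (k(n, O) = (n*(-1)**2)*(-1) = (n*1)*(-1) = n*(-1) = -n)
U = 522 (U = 9*(48 + 10) = 9*58 = 522)
U*(-94/k(o(5, -3), -8) - 74/(-65)) = 522*(-94/((-1*(-3))) - 74/(-65)) = 522*(-94/3 - 74*(-1/65)) = 522*(-94*1/3 + 74/65) = 522*(-94/3 + 74/65) = 522*(-5888/195) = -1024512/65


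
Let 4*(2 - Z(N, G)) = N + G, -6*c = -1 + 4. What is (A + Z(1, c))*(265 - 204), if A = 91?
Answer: 45323/8 ≈ 5665.4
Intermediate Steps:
c = -½ (c = -(-1 + 4)/6 = -⅙*3 = -½ ≈ -0.50000)
Z(N, G) = 2 - G/4 - N/4 (Z(N, G) = 2 - (N + G)/4 = 2 - (G + N)/4 = 2 + (-G/4 - N/4) = 2 - G/4 - N/4)
(A + Z(1, c))*(265 - 204) = (91 + (2 - ¼*(-½) - ¼*1))*(265 - 204) = (91 + (2 + ⅛ - ¼))*61 = (91 + 15/8)*61 = (743/8)*61 = 45323/8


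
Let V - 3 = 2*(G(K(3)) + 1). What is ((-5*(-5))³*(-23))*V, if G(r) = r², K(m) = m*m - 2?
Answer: -37015625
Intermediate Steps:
K(m) = -2 + m² (K(m) = m² - 2 = -2 + m²)
V = 103 (V = 3 + 2*((-2 + 3²)² + 1) = 3 + 2*((-2 + 9)² + 1) = 3 + 2*(7² + 1) = 3 + 2*(49 + 1) = 3 + 2*50 = 3 + 100 = 103)
((-5*(-5))³*(-23))*V = ((-5*(-5))³*(-23))*103 = (25³*(-23))*103 = (15625*(-23))*103 = -359375*103 = -37015625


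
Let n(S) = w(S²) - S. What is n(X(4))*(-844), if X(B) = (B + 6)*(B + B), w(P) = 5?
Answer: 63300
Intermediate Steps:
X(B) = 2*B*(6 + B) (X(B) = (6 + B)*(2*B) = 2*B*(6 + B))
n(S) = 5 - S
n(X(4))*(-844) = (5 - 2*4*(6 + 4))*(-844) = (5 - 2*4*10)*(-844) = (5 - 1*80)*(-844) = (5 - 80)*(-844) = -75*(-844) = 63300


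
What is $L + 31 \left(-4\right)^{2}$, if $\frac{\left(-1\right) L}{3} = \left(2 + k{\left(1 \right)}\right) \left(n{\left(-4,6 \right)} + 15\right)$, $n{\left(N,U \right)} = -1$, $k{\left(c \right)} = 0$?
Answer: $412$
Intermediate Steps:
$L = -84$ ($L = - 3 \left(2 + 0\right) \left(-1 + 15\right) = - 3 \cdot 2 \cdot 14 = \left(-3\right) 28 = -84$)
$L + 31 \left(-4\right)^{2} = -84 + 31 \left(-4\right)^{2} = -84 + 31 \cdot 16 = -84 + 496 = 412$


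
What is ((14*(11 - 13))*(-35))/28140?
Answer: 7/201 ≈ 0.034826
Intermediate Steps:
((14*(11 - 13))*(-35))/28140 = ((14*(-2))*(-35))*(1/28140) = -28*(-35)*(1/28140) = 980*(1/28140) = 7/201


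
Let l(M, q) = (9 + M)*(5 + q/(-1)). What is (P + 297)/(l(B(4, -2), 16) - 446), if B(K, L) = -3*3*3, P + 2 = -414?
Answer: 119/248 ≈ 0.47984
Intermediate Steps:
P = -416 (P = -2 - 414 = -416)
B(K, L) = -27 (B(K, L) = -9*3 = -27)
l(M, q) = (5 - q)*(9 + M) (l(M, q) = (9 + M)*(5 + q*(-1)) = (9 + M)*(5 - q) = (5 - q)*(9 + M))
(P + 297)/(l(B(4, -2), 16) - 446) = (-416 + 297)/((45 - 9*16 + 5*(-27) - 1*(-27)*16) - 446) = -119/((45 - 144 - 135 + 432) - 446) = -119/(198 - 446) = -119/(-248) = -119*(-1/248) = 119/248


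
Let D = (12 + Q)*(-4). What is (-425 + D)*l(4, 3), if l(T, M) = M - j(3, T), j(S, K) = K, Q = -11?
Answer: 429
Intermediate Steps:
l(T, M) = M - T
D = -4 (D = (12 - 11)*(-4) = 1*(-4) = -4)
(-425 + D)*l(4, 3) = (-425 - 4)*(3 - 1*4) = -429*(3 - 4) = -429*(-1) = 429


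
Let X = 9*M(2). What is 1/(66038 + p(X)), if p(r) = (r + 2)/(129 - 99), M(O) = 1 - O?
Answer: 30/1981133 ≈ 1.5143e-5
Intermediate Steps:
X = -9 (X = 9*(1 - 1*2) = 9*(1 - 2) = 9*(-1) = -9)
p(r) = 1/15 + r/30 (p(r) = (2 + r)/30 = (2 + r)*(1/30) = 1/15 + r/30)
1/(66038 + p(X)) = 1/(66038 + (1/15 + (1/30)*(-9))) = 1/(66038 + (1/15 - 3/10)) = 1/(66038 - 7/30) = 1/(1981133/30) = 30/1981133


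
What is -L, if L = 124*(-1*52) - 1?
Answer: 6449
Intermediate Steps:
L = -6449 (L = 124*(-52) - 1 = -6448 - 1 = -6449)
-L = -1*(-6449) = 6449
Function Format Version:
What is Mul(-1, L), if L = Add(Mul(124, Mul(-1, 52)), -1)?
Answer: 6449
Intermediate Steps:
L = -6449 (L = Add(Mul(124, -52), -1) = Add(-6448, -1) = -6449)
Mul(-1, L) = Mul(-1, -6449) = 6449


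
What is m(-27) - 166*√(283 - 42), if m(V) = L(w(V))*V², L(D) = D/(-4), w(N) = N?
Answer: 19683/4 - 166*√241 ≈ 2343.7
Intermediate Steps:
L(D) = -D/4 (L(D) = D*(-¼) = -D/4)
m(V) = -V³/4 (m(V) = (-V/4)*V² = -V³/4)
m(-27) - 166*√(283 - 42) = -¼*(-27)³ - 166*√(283 - 42) = -¼*(-19683) - 166*√241 = 19683/4 - 166*√241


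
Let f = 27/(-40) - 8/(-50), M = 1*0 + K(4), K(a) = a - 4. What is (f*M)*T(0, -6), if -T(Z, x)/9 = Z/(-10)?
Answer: 0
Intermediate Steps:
K(a) = -4 + a
T(Z, x) = 9*Z/10 (T(Z, x) = -9*Z/(-10) = -9*Z*(-1)/10 = -(-9)*Z/10 = 9*Z/10)
M = 0 (M = 1*0 + (-4 + 4) = 0 + 0 = 0)
f = -103/200 (f = 27*(-1/40) - 8*(-1/50) = -27/40 + 4/25 = -103/200 ≈ -0.51500)
(f*M)*T(0, -6) = (-103/200*0)*((9/10)*0) = 0*0 = 0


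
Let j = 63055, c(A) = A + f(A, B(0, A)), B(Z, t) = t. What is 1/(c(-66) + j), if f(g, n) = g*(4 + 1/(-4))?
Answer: 2/125483 ≈ 1.5938e-5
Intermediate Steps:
f(g, n) = 15*g/4 (f(g, n) = g*(4 + 1*(-¼)) = g*(4 - ¼) = g*(15/4) = 15*g/4)
c(A) = 19*A/4 (c(A) = A + 15*A/4 = 19*A/4)
1/(c(-66) + j) = 1/((19/4)*(-66) + 63055) = 1/(-627/2 + 63055) = 1/(125483/2) = 2/125483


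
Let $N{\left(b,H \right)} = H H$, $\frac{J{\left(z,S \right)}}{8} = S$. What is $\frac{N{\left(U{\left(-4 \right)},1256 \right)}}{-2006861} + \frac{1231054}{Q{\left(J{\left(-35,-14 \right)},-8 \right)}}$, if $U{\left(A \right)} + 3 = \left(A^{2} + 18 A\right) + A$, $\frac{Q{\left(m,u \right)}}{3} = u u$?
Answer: $\frac{1235125687291}{192658656} \approx 6411.0$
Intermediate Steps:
$J{\left(z,S \right)} = 8 S$
$Q{\left(m,u \right)} = 3 u^{2}$ ($Q{\left(m,u \right)} = 3 u u = 3 u^{2}$)
$U{\left(A \right)} = -3 + A^{2} + 19 A$ ($U{\left(A \right)} = -3 + \left(\left(A^{2} + 18 A\right) + A\right) = -3 + \left(A^{2} + 19 A\right) = -3 + A^{2} + 19 A$)
$N{\left(b,H \right)} = H^{2}$
$\frac{N{\left(U{\left(-4 \right)},1256 \right)}}{-2006861} + \frac{1231054}{Q{\left(J{\left(-35,-14 \right)},-8 \right)}} = \frac{1256^{2}}{-2006861} + \frac{1231054}{3 \left(-8\right)^{2}} = 1577536 \left(- \frac{1}{2006861}\right) + \frac{1231054}{3 \cdot 64} = - \frac{1577536}{2006861} + \frac{1231054}{192} = - \frac{1577536}{2006861} + 1231054 \cdot \frac{1}{192} = - \frac{1577536}{2006861} + \frac{615527}{96} = \frac{1235125687291}{192658656}$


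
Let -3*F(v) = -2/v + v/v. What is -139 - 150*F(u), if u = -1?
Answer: 11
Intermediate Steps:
F(v) = -1/3 + 2/(3*v) (F(v) = -(-2/v + v/v)/3 = -(-2/v + 1)/3 = -(1 - 2/v)/3 = -1/3 + 2/(3*v))
-139 - 150*F(u) = -139 - 50*(2 - 1*(-1))/(-1) = -139 - 50*(-1)*(2 + 1) = -139 - 50*(-1)*3 = -139 - 150*(-1) = -139 + 150 = 11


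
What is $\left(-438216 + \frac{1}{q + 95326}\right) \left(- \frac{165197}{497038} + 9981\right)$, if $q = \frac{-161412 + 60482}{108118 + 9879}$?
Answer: $- \frac{24452082681276785376828875}{5590723729805496} \approx -4.3737 \cdot 10^{9}$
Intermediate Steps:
$q = - \frac{100930}{117997} \approx -0.85536$
$\left(-438216 + \frac{1}{q + 95326}\right) \left(- \frac{165197}{497038} + 9981\right) = \left(-438216 + \frac{1}{- \frac{100930}{117997} + 95326}\right) \left(- \frac{165197}{497038} + 9981\right) = \left(-438216 + \frac{1}{\frac{11248081092}{117997}}\right) \left(\left(-165197\right) \frac{1}{497038} + 9981\right) = \left(-438216 + \frac{117997}{11248081092}\right) \left(- \frac{165197}{497038} + 9981\right) = \left(- \frac{4929089103693875}{11248081092}\right) \frac{4960771081}{497038} = - \frac{24452082681276785376828875}{5590723729805496}$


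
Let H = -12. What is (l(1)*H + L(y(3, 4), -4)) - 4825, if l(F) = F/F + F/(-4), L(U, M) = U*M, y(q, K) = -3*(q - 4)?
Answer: -4846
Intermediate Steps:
y(q, K) = 12 - 3*q (y(q, K) = -3*(-4 + q) = 12 - 3*q)
L(U, M) = M*U
l(F) = 1 - F/4 (l(F) = 1 + F*(-¼) = 1 - F/4)
(l(1)*H + L(y(3, 4), -4)) - 4825 = ((1 - ¼*1)*(-12) - 4*(12 - 3*3)) - 4825 = ((1 - ¼)*(-12) - 4*(12 - 9)) - 4825 = ((¾)*(-12) - 4*3) - 4825 = (-9 - 12) - 4825 = -21 - 4825 = -4846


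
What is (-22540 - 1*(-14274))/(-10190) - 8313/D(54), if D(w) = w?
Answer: -14043851/91710 ≈ -153.13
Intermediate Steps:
(-22540 - 1*(-14274))/(-10190) - 8313/D(54) = (-22540 - 1*(-14274))/(-10190) - 8313/54 = (-22540 + 14274)*(-1/10190) - 8313*1/54 = -8266*(-1/10190) - 2771/18 = 4133/5095 - 2771/18 = -14043851/91710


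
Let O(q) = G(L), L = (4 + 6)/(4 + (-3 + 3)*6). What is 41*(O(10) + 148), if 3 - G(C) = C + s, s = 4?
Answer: 11849/2 ≈ 5924.5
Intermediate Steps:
L = 5/2 (L = 10/(4 + 0*6) = 10/(4 + 0) = 10/4 = 10*(¼) = 5/2 ≈ 2.5000)
G(C) = -1 - C (G(C) = 3 - (C + 4) = 3 - (4 + C) = 3 + (-4 - C) = -1 - C)
O(q) = -7/2 (O(q) = -1 - 1*5/2 = -1 - 5/2 = -7/2)
41*(O(10) + 148) = 41*(-7/2 + 148) = 41*(289/2) = 11849/2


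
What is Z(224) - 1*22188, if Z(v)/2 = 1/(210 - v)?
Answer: -155317/7 ≈ -22188.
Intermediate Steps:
Z(v) = 2/(210 - v)
Z(224) - 1*22188 = -2/(-210 + 224) - 1*22188 = -2/14 - 22188 = -2*1/14 - 22188 = -⅐ - 22188 = -155317/7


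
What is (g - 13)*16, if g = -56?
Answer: -1104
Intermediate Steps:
(g - 13)*16 = (-56 - 13)*16 = -69*16 = -1104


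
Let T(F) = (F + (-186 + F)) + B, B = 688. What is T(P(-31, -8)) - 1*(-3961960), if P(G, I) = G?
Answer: 3962400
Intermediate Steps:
T(F) = 502 + 2*F (T(F) = (F + (-186 + F)) + 688 = (-186 + 2*F) + 688 = 502 + 2*F)
T(P(-31, -8)) - 1*(-3961960) = (502 + 2*(-31)) - 1*(-3961960) = (502 - 62) + 3961960 = 440 + 3961960 = 3962400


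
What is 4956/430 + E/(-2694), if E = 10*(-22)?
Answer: 3361516/289605 ≈ 11.607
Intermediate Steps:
E = -220
4956/430 + E/(-2694) = 4956/430 - 220/(-2694) = 4956*(1/430) - 220*(-1/2694) = 2478/215 + 110/1347 = 3361516/289605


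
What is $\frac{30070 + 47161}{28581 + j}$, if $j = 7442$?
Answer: $\frac{4543}{2119} \approx 2.1439$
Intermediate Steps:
$\frac{30070 + 47161}{28581 + j} = \frac{30070 + 47161}{28581 + 7442} = \frac{77231}{36023} = 77231 \cdot \frac{1}{36023} = \frac{4543}{2119}$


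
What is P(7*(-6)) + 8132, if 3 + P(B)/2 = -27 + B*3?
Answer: 7820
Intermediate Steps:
P(B) = -60 + 6*B (P(B) = -6 + 2*(-27 + B*3) = -6 + 2*(-27 + 3*B) = -6 + (-54 + 6*B) = -60 + 6*B)
P(7*(-6)) + 8132 = (-60 + 6*(7*(-6))) + 8132 = (-60 + 6*(-42)) + 8132 = (-60 - 252) + 8132 = -312 + 8132 = 7820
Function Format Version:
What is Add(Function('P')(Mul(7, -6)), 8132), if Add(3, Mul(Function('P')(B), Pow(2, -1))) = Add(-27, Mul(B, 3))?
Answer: 7820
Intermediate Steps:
Function('P')(B) = Add(-60, Mul(6, B)) (Function('P')(B) = Add(-6, Mul(2, Add(-27, Mul(B, 3)))) = Add(-6, Mul(2, Add(-27, Mul(3, B)))) = Add(-6, Add(-54, Mul(6, B))) = Add(-60, Mul(6, B)))
Add(Function('P')(Mul(7, -6)), 8132) = Add(Add(-60, Mul(6, Mul(7, -6))), 8132) = Add(Add(-60, Mul(6, -42)), 8132) = Add(Add(-60, -252), 8132) = Add(-312, 8132) = 7820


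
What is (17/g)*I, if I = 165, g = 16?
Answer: 2805/16 ≈ 175.31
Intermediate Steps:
(17/g)*I = (17/16)*165 = 2805/16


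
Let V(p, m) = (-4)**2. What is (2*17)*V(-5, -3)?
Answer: 544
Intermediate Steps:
V(p, m) = 16
(2*17)*V(-5, -3) = (2*17)*16 = 34*16 = 544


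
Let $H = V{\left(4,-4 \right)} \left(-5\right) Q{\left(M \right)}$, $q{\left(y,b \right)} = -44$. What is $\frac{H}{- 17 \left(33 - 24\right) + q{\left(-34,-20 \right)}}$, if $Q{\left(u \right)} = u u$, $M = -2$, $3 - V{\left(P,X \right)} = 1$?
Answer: $\frac{40}{197} \approx 0.20305$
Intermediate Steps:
$V{\left(P,X \right)} = 2$ ($V{\left(P,X \right)} = 3 - 1 = 2$)
$Q{\left(u \right)} = u^{2}$
$H = -40$ ($H = 2 \left(-5\right) \left(-2\right)^{2} = \left(-10\right) 4 = -40$)
$\frac{H}{- 17 \left(33 - 24\right) + q{\left(-34,-20 \right)}} = \frac{1}{- 17 \left(33 - 24\right) - 44} \left(-40\right) = \frac{1}{\left(-17\right) 9 - 44} \left(-40\right) = \frac{1}{-153 - 44} \left(-40\right) = \frac{1}{-197} \left(-40\right) = \left(- \frac{1}{197}\right) \left(-40\right) = \frac{40}{197}$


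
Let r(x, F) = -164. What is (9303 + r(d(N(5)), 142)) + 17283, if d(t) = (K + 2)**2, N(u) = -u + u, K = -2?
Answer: 26422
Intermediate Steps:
N(u) = 0
d(t) = 0 (d(t) = (-2 + 2)**2 = 0**2 = 0)
(9303 + r(d(N(5)), 142)) + 17283 = (9303 - 164) + 17283 = 9139 + 17283 = 26422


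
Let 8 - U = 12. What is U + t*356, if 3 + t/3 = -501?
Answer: -538276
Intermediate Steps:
t = -1512 (t = -9 + 3*(-501) = -9 - 1503 = -1512)
U = -4 (U = 8 - 1*12 = 8 - 12 = -4)
U + t*356 = -4 - 1512*356 = -4 - 538272 = -538276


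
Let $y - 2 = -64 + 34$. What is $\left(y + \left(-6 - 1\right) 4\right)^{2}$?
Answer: $3136$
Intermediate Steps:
$y = -28$ ($y = 2 + \left(-64 + 34\right) = 2 - 30 = -28$)
$\left(y + \left(-6 - 1\right) 4\right)^{2} = \left(-28 + \left(-6 - 1\right) 4\right)^{2} = \left(-28 - 28\right)^{2} = \left(-56\right)^{2} = 3136$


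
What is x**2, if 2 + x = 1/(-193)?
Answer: 149769/37249 ≈ 4.0208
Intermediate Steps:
x = -387/193 (x = -2 + 1/(-193) = -2 - 1/193 = -387/193 ≈ -2.0052)
x**2 = (-387/193)**2 = 149769/37249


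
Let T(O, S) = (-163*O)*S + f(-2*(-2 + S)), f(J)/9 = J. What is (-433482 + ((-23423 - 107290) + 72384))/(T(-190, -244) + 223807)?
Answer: 5653/84235 ≈ 0.067110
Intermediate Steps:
f(J) = 9*J
T(O, S) = 36 - 18*S - 163*O*S (T(O, S) = (-163*O)*S + 9*(-2*(-2 + S)) = -163*O*S + 9*(4 - 2*S) = -163*O*S + (36 - 18*S) = 36 - 18*S - 163*O*S)
(-433482 + ((-23423 - 107290) + 72384))/(T(-190, -244) + 223807) = (-433482 + ((-23423 - 107290) + 72384))/((36 - 18*(-244) - 163*(-190)*(-244)) + 223807) = (-433482 + (-130713 + 72384))/((36 + 4392 - 7556680) + 223807) = (-433482 - 58329)/(-7552252 + 223807) = -491811/(-7328445) = -491811*(-1/7328445) = 5653/84235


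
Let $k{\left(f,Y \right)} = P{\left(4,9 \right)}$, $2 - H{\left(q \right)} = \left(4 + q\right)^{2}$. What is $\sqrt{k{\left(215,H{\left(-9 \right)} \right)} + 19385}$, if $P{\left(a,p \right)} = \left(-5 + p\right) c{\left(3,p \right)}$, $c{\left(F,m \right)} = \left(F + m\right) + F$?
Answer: $\sqrt{19445} \approx 139.45$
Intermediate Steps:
$c{\left(F,m \right)} = m + 2 F$
$H{\left(q \right)} = 2 - \left(4 + q\right)^{2}$
$P{\left(a,p \right)} = \left(-5 + p\right) \left(6 + p\right)$ ($P{\left(a,p \right)} = \left(-5 + p\right) \left(p + 2 \cdot 3\right) = \left(-5 + p\right) \left(p + 6\right) = \left(-5 + p\right) \left(6 + p\right)$)
$k{\left(f,Y \right)} = 60$ ($k{\left(f,Y \right)} = \left(-5 + 9\right) \left(6 + 9\right) = 4 \cdot 15 = 60$)
$\sqrt{k{\left(215,H{\left(-9 \right)} \right)} + 19385} = \sqrt{60 + 19385} = \sqrt{19445}$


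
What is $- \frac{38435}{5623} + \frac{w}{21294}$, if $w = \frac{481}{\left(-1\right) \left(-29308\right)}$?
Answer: $- \frac{1845129773189}{269940571992} \approx -6.8353$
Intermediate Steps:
$w = \frac{481}{29308} \approx 0.016412$
$- \frac{38435}{5623} + \frac{w}{21294} = - \frac{38435}{5623} + \frac{481}{29308 \cdot 21294} = \left(-38435\right) \frac{1}{5623} + \frac{481}{29308} \cdot \frac{1}{21294} = - \frac{38435}{5623} + \frac{37}{48006504} = - \frac{1845129773189}{269940571992}$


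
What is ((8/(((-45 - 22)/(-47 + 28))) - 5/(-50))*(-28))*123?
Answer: -2732814/335 ≈ -8157.7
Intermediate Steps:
((8/(((-45 - 22)/(-47 + 28))) - 5/(-50))*(-28))*123 = ((8/((-67/(-19))) - 5*(-1/50))*(-28))*123 = ((8/((-67*(-1/19))) + 1/10)*(-28))*123 = ((8/(67/19) + 1/10)*(-28))*123 = ((8*(19/67) + 1/10)*(-28))*123 = ((152/67 + 1/10)*(-28))*123 = ((1587/670)*(-28))*123 = -22218/335*123 = -2732814/335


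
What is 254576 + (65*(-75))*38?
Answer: 69326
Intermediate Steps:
254576 + (65*(-75))*38 = 254576 - 4875*38 = 254576 - 185250 = 69326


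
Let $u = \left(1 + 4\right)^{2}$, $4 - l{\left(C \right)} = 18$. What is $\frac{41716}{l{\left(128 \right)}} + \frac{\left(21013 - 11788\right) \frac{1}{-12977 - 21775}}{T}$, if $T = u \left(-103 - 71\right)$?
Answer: $- \frac{14013905889}{4703104} \approx -2979.7$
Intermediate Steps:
$l{\left(C \right)} = -14$ ($l{\left(C \right)} = 4 - 18 = -14$)
$u = 25$ ($u = 5^{2} = 25$)
$T = -4350$ ($T = 25 \left(-103 - 71\right) = 25 \left(-174\right) = -4350$)
$\frac{41716}{l{\left(128 \right)}} + \frac{\left(21013 - 11788\right) \frac{1}{-12977 - 21775}}{T} = \frac{41716}{-14} + \frac{\left(21013 - 11788\right) \frac{1}{-12977 - 21775}}{-4350} = 41716 \left(- \frac{1}{14}\right) + \frac{9225}{-34752} \left(- \frac{1}{4350}\right) = - \frac{20858}{7} + 9225 \left(- \frac{1}{34752}\right) \left(- \frac{1}{4350}\right) = - \frac{20858}{7} - - \frac{41}{671872} = - \frac{20858}{7} + \frac{41}{671872} = - \frac{14013905889}{4703104}$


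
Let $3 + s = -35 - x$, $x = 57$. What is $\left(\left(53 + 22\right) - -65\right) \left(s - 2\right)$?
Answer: $-13580$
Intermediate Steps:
$s = -95$ ($s = -3 - 92 = -95$)
$\left(\left(53 + 22\right) - -65\right) \left(s - 2\right) = \left(\left(53 + 22\right) - -65\right) \left(-95 - 2\right) = \left(75 + 65\right) \left(-97\right) = 140 \left(-97\right) = -13580$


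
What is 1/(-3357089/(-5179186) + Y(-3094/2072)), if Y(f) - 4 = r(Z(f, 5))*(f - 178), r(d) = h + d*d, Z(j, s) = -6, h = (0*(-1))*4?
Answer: -5179186/33442566297 ≈ -0.00015487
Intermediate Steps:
h = 0 (h = 0*4 = 0)
r(d) = d**2 (r(d) = 0 + d*d = 0 + d**2 = d**2)
Y(f) = -6404 + 36*f (Y(f) = 4 + (-6)**2*(f - 178) = 4 + 36*(-178 + f) = 4 + (-6408 + 36*f) = -6404 + 36*f)
1/(-3357089/(-5179186) + Y(-3094/2072)) = 1/(-3357089/(-5179186) + (-6404 + 36*(-3094/2072))) = 1/(-3357089*(-1/5179186) + (-6404 + 36*(-3094*1/2072))) = 1/(3357089/5179186 + (-6404 + 36*(-221/148))) = 1/(3357089/5179186 + (-6404 - 1989/37)) = 1/(3357089/5179186 - 238937/37) = 1/(-33442566297/5179186) = -5179186/33442566297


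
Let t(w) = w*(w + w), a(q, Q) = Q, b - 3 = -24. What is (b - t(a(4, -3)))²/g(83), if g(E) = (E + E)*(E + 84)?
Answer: 1521/27722 ≈ 0.054866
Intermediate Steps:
b = -21 (b = 3 - 24 = -21)
t(w) = 2*w² (t(w) = w*(2*w) = 2*w²)
g(E) = 2*E*(84 + E) (g(E) = (2*E)*(84 + E) = 2*E*(84 + E))
(b - t(a(4, -3)))²/g(83) = (-21 - 2*(-3)²)²/((2*83*(84 + 83))) = (-21 - 2*9)²/((2*83*167)) = (-21 - 1*18)²/27722 = (-21 - 18)²*(1/27722) = (-39)²*(1/27722) = 1521*(1/27722) = 1521/27722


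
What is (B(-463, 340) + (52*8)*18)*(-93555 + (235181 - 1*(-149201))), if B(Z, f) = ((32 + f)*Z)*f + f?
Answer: -17028622324724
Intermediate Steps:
B(Z, f) = f + Z*f*(32 + f) (B(Z, f) = (Z*(32 + f))*f + f = Z*f*(32 + f) + f = f + Z*f*(32 + f))
(B(-463, 340) + (52*8)*18)*(-93555 + (235181 - 1*(-149201))) = (340*(1 + 32*(-463) - 463*340) + (52*8)*18)*(-93555 + (235181 - 1*(-149201))) = (340*(1 - 14816 - 157420) + 416*18)*(-93555 + (235181 + 149201)) = (340*(-172235) + 7488)*(-93555 + 384382) = (-58559900 + 7488)*290827 = -58552412*290827 = -17028622324724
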